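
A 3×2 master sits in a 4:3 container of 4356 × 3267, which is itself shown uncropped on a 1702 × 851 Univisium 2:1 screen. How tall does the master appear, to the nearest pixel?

Inside the 4356×3267 canvas the master is width-limited at 4356.00 × 2904.00.
4:3 in 1702×851: fills the height, so the intermediate becomes 1134.67 × 851.00 — a scale of ×0.2605.
Applying the same ×0.2605: 2904.00 → 756.44.

756 px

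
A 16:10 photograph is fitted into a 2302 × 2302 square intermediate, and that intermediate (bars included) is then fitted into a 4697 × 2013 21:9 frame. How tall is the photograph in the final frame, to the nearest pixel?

Inside the 2302×2302 canvas the photograph is width-limited at 2302.00 × 1438.75.
square in 4697×2013: fills the height, so the intermediate becomes 2013.00 × 2013.00 — a scale of ×0.8745.
Applying the same ×0.8745: 1438.75 → 1258.12.

1258 px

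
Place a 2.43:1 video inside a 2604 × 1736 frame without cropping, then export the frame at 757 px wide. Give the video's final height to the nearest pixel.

312 px

Fitted into 2604×1736, the video spans the width; its height is 2604 / 2.430 ≈ 1071.60 px.
Scaling 2604 → 757 is ×0.2907, so the height becomes 1071.60 × 0.2907 ≈ 311.52 px.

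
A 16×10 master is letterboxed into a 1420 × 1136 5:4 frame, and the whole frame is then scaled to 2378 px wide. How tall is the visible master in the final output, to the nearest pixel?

1486 px

Fitted into 1420×1136, the master spans the width; its height is 1420 × 10/16 ≈ 887.50 px.
The frame scales by 2378/1420 = 1.6746; 887.50 × 1.6746 ≈ 1486.25 px.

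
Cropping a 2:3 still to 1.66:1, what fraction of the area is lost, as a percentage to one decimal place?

59.8%

1.66:1 is wider than 2:3, so the crop keeps the full width and trims the height.
Fraction kept = (0.667)/(1.660) ≈ 40.16%, so 59.84% is lost.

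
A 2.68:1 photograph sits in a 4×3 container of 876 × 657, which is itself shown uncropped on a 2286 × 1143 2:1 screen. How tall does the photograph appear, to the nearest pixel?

Inside the 876×657 canvas the photograph is width-limited at 876.00 × 326.87.
Second fit — the 4×3 canvas into 2286×1143 spans the height: 1524.00 × 1143.00 (×1.7397 from 876×657).
So the photograph's height is 326.87 × 1.7397 ≈ 568.66.

569 px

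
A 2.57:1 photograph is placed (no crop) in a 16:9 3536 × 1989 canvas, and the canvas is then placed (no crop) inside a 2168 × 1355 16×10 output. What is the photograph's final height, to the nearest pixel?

844 px

First fit — 2.57:1 into 3536×1989 spans the width: 3536.00 × 1375.88.
16:9 in 2168×1355: fills the width, so the intermediate becomes 2168.00 × 1219.50 — a scale of ×0.6131.
So the photograph's height is 1375.88 × 0.6131 ≈ 843.58.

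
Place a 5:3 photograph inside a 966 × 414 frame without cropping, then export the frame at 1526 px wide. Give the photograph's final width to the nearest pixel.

1090 px

Fitted into 966×414, the photograph spans the height; its width is 414 × 5/3 ≈ 690.00 px.
The frame scales by 1526/966 = 1.5797; 690.00 × 1.5797 ≈ 1090.00 px.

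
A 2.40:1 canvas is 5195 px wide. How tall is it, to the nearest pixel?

2165 px

5195 / 2.400 = 2164.58.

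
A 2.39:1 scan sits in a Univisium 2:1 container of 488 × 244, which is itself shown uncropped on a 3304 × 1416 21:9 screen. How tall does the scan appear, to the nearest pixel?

1185 px

Inside the 488×244 canvas the scan is width-limited at 488.00 × 204.18.
Univisium 2:1 in 3304×1416: fills the height, so the intermediate becomes 2832.00 × 1416.00 — a scale of ×5.8033.
So the scan's height is 204.18 × 5.8033 ≈ 1184.94.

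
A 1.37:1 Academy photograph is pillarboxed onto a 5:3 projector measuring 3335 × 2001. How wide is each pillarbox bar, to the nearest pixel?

297 px

1.37:1 Academy (1.370) < 5:3 (1.667), so the photograph fills the height.
The photograph is 2001 × 1.370 ≈ 2741.37 px wide.
Leftover width: 3335 − 2741.37 = 593.63 px → 296.81 each side.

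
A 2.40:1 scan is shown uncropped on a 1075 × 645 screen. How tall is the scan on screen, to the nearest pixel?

448 px

Since 2.400 > 1.667, the scan is width-limited.
Content height = 1075 / 2.400 ≈ 447.92 px.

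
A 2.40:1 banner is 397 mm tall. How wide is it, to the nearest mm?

953 mm

At 2.40:1, 397 × 2.400 ≈ 952.80.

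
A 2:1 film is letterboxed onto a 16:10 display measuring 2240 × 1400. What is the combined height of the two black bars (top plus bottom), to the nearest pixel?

280 px

Since 2.000 > 1.600, the film is width-limited.
That makes the image 1120.00 px tall (2240 × 1/2).
1400 − 1120.00 = 280.00 px of bars.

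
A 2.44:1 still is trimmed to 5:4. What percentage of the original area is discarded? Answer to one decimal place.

The height stays; only width is cut (since 5:4 is narrower than 2.44:1).
Area ratio = (1.250)/(2.440) = 51.23%; the remaining 48.77% is cropped out.

48.8%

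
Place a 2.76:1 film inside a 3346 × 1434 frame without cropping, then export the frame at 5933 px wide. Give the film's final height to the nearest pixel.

2150 px

Fitted into 3346×1434, the film spans the width; its height is 3346 / 2.760 ≈ 1212.32 px.
Scaling 3346 → 5933 is ×1.7732, so the height becomes 1212.32 × 1.7732 ≈ 2149.64 px.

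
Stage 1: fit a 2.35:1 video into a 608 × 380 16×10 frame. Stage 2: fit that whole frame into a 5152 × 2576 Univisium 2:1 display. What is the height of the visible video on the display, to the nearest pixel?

Inside the 608×380 canvas the video is width-limited at 608.00 × 258.72.
Second fit — the 16×10 canvas into 5152×2576 spans the height: 4121.60 × 2576.00 (×6.7789 from 608×380).
The video scales with it: height 258.72 × 6.7789 ≈ 1753.87.

1754 px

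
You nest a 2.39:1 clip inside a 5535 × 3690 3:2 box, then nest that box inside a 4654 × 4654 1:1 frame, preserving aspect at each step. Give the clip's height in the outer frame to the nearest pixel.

1947 px

2.39:1 in 5535×3690: fills the width, so the clip is 5535.00 × 2315.90.
Second fit — the 3:2 canvas into 4654×4654 spans the width: 4654.00 × 3102.67 (×0.8408 from 5535×3690).
So the clip's height is 2315.90 × 0.8408 ≈ 1947.28.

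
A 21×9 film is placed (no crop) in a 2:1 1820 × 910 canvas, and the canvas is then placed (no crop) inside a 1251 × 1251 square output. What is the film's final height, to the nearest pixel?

536 px

21×9 in 1820×910: fills the width, so the film is 1820.00 × 780.00.
Second fit — the 2:1 canvas into 1251×1251 spans the width: 1251.00 × 625.50 (×0.6874 from 1820×910).
So the film's height is 780.00 × 0.6874 ≈ 536.14.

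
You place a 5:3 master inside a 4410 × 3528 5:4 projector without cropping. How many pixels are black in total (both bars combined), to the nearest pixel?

Since 1.667 > 1.250, the master is width-limited.
Content height = 4410 × 3/5 ≈ 2646.0000 px.
Black = 3528 − 2646.0000 = 882.0000 px.
Across the 4410-px span: 882.0000 × 4410 ≈ 3889620 px.

3889620 pixels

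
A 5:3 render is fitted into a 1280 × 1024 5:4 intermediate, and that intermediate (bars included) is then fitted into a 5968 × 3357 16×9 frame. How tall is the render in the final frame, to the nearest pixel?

2518 px

5:3 in 1280×1024: fills the width, so the render is 1280.00 × 768.00.
5:4 in 5968×3357: fills the height, so the intermediate becomes 4196.25 × 3357.00 — a scale of ×3.2783.
So the render's height is 768.00 × 3.2783 ≈ 2517.75.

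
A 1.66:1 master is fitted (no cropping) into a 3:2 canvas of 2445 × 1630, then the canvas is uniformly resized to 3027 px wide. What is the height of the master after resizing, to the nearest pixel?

1823 px

Fitted into 2445×1630, the master spans the width; its height is 2445 / 1.660 ≈ 1472.89 px.
Resizing to 3027 px wide multiplies everything by 1.2380: 1472.89 → 1823.49 px.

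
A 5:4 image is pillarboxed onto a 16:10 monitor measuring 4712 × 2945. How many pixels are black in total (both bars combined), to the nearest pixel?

3035559 pixels

Since 1.250 < 1.600, the image is height-limited.
Content width = 2945 × 5/4 ≈ 3681.2500 px.
Black = 4712 − 3681.2500 = 1030.7500 px.
Across the 2945-px span: 1030.7500 × 2945 ≈ 3035559 px.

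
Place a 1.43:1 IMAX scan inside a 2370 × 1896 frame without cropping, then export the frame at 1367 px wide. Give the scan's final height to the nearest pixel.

Fitted into 2370×1896, the scan spans the width; its height is 2370 / 1.430 ≈ 1657.34 px.
Scaling 2370 → 1367 is ×0.5768, so the height becomes 1657.34 × 0.5768 ≈ 955.94 px.

956 px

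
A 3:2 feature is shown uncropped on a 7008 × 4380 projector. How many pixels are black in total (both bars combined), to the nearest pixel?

3:2 is narrower than 16:10, so it spans the full height.
The feature is 4380 × 3/2 ≈ 6570.0000 px wide.
7008 − 6570.0000 = 438.0000 px of bars.
Bar area = 438.0000 × 4380 ≈ 1918440 px.

1918440 pixels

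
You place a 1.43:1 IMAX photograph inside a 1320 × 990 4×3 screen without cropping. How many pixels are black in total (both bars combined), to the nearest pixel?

1.43:1 IMAX is wider than 4×3, so it spans the full width.
Content height = 1320 / 1.430 ≈ 923.0769 px.
Black = 990 − 923.0769 = 66.9231 px.
Bar area = 66.9231 × 1320 ≈ 88338 px.

88338 pixels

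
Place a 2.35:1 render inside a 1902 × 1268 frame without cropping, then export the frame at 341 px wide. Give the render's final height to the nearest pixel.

145 px

In the 1902×1268 frame the render fills the width: height = 1902 / 2.350 ≈ 809.36 px.
Resizing to 341 px wide multiplies everything by 0.1793: 809.36 → 145.11 px.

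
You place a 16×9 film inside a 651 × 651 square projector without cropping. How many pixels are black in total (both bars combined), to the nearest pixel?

16×9 (1.778) > square (1.000), so the film fills the width.
The film is 651 × 9/16 ≈ 366.1875 px tall.
Black = 651 − 366.1875 = 284.8125 px.
Across the 651-px span: 284.8125 × 651 ≈ 185413 px.

185413 pixels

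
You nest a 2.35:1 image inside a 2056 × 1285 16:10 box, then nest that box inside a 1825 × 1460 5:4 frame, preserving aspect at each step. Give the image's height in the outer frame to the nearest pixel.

777 px

Inside the 2056×1285 canvas the image is width-limited at 2056.00 × 874.89.
The 16:10 canvas is width-limited in 1825×1460, giving 1825.00 × 1140.62; scale factor 0.8876.
So the image's height is 874.89 × 0.8876 ≈ 776.60.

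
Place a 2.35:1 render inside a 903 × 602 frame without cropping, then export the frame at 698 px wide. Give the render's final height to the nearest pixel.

297 px

Fitted into 903×602, the render spans the width; its height is 903 / 2.350 ≈ 384.26 px.
The frame scales by 698/903 = 0.7730; 384.26 × 0.7730 ≈ 297.02 px.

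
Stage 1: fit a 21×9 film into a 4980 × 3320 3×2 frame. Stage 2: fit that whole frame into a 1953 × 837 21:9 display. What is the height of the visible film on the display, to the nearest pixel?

538 px

21×9 in 4980×3320: fills the width, so the film is 4980.00 × 2134.29.
The 3×2 canvas is height-limited in 1953×837, giving 1255.50 × 837.00; scale factor 0.2521.
Applying the same ×0.2521: 2134.29 → 538.07.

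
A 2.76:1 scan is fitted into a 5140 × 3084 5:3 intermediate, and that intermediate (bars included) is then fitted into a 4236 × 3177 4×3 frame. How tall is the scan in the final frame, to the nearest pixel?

1535 px

Inside the 5140×3084 canvas the scan is width-limited at 5140.00 × 1862.32.
The 5:3 canvas is width-limited in 4236×3177, giving 4236.00 × 2541.60; scale factor 0.8241.
Applying the same ×0.8241: 1862.32 → 1534.78.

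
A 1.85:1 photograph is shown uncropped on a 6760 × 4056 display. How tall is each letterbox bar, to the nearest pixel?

201 px

Since 1.850 > 1.667, the photograph is width-limited.
Content height = 6760 / 1.850 ≈ 3654.05 px.
Leftover height: 4056 − 3654.05 = 401.95 px → 200.97 each side.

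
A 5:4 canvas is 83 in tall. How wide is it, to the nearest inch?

104 in

83 × 5/4 = 103.75.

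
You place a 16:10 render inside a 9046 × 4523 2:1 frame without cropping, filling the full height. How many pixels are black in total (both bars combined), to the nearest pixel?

8183012 pixels

Content width = 4523 × 16/10 ≈ 7236.8000 px.
Leftover width: 9046 − 7236.8000 = 1809.2000 px.
Across the 4523-px span: 1809.2000 × 4523 ≈ 8183012 px.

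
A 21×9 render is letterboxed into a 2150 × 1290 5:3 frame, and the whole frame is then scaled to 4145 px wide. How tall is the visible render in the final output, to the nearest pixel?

At 2150×1290 the render is width-limited, so height = 2150 × 9/21 ≈ 921.43 px.
Resizing to 4145 px wide multiplies everything by 1.9279: 921.43 → 1776.43 px.

1776 px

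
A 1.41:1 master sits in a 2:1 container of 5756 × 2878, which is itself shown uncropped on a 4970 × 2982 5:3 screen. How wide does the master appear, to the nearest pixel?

3504 px

Inside the 5756×2878 canvas the master is height-limited at 4057.98 × 2878.00.
The 2:1 canvas is width-limited in 4970×2982, giving 4970.00 × 2485.00; scale factor 0.8634.
Applying the same ×0.8634: 4057.98 → 3503.85.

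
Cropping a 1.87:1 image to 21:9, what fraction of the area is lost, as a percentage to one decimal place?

21:9 is wider than 1.87:1, so the crop keeps the full width and trims the height.
Area ratio = (1.870)/(2.333) = 80.14%; the remaining 19.86% is cropped out.

19.9%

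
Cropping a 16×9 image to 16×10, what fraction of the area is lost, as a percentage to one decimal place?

16×10 is narrower than 16×9, so the crop keeps the full height and trims the width.
Fraction kept = (1.600)/(1.778) ≈ 90.00%, so 10.00% is lost.

10.0%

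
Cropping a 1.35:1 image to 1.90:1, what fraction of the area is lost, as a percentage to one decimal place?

Going from 1.35:1 to 1.90:1 means cutting height while keeping width.
Fraction kept = (1.350)/(1.900) ≈ 71.05%, so 28.95% is lost.

28.9%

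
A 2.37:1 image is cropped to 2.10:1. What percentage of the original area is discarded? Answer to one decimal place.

Going from 2.37:1 to 2.10:1 means cutting width while keeping height.
Area ratio = (2.100)/(2.370) = 88.61%; the remaining 11.39% is cropped out.

11.4%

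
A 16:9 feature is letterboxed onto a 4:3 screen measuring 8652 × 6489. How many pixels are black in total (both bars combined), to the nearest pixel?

14035707 pixels

Since 1.778 > 1.333, the feature is width-limited.
Content height = 8652 × 9/16 ≈ 4866.7500 px.
Leftover height: 6489 − 4866.7500 = 1622.2500 px.
That's 1622.2500 × 8652 ≈ 14035707 black pixels.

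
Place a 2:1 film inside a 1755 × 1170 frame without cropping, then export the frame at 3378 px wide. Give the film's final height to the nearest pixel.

Fitted into 1755×1170, the film spans the width; its height is 1755 × 1/2 ≈ 877.50 px.
Resizing to 3378 px wide multiplies everything by 1.9248: 877.50 → 1689.00 px.

1689 px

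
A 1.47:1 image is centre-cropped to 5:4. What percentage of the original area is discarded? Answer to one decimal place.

The height stays; only width is cut (since 5:4 is narrower than 1.47:1).
Area ratio = (1.250)/(1.470) = 85.03%; the remaining 14.97% is cropped out.

15.0%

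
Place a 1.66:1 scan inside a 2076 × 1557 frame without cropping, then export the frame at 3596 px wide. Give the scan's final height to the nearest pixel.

2166 px

Fitted into 2076×1557, the scan spans the width; its height is 2076 / 1.660 ≈ 1250.60 px.
Resizing to 3596 px wide multiplies everything by 1.7322: 1250.60 → 2166.27 px.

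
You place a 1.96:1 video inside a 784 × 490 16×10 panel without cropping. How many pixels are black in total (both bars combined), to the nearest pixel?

70560 pixels

1.96:1 is wider than 16×10, so it spans the full width.
That makes the image 400.0000 px tall (784 / 1.960).
490 − 400.0000 = 90.0000 px of bars.
Bar area = 90.0000 × 784 ≈ 70560 px.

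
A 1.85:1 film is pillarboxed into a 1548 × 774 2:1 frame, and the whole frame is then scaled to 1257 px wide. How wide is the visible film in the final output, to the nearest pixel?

1163 px

At 1548×774 the film is height-limited, so width = 774 × 1.850 ≈ 1431.90 px.
Scaling 1548 → 1257 is ×0.8120, so the width becomes 1431.90 × 0.8120 ≈ 1162.72 px.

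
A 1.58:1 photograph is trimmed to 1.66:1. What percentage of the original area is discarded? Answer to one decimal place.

4.8%

The width stays; only height is cut (since 1.66:1 is wider than 1.58:1).
Fraction kept = (1.580)/(1.660) ≈ 95.18%, so 4.82% is lost.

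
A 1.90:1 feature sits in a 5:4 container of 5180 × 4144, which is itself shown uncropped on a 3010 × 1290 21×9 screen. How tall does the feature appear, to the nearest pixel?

1.90:1 in 5180×4144: fills the width, so the feature is 5180.00 × 2726.32.
5:4 in 3010×1290: fills the height, so the intermediate becomes 1612.50 × 1290.00 — a scale of ×0.3113.
The feature scales with it: height 2726.32 × 0.3113 ≈ 848.68.

849 px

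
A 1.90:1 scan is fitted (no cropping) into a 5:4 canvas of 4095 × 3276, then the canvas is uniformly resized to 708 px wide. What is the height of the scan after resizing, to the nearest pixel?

At 4095×3276 the scan is width-limited, so height = 4095 / 1.900 ≈ 2155.26 px.
Resizing to 708 px wide multiplies everything by 0.1729: 2155.26 → 372.63 px.

373 px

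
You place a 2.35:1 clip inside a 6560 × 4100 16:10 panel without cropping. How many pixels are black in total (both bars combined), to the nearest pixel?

8583830 pixels

2.35:1 (2.350) > 16:10 (1.600), so the clip fills the width.
The clip is 6560 / 2.350 ≈ 2791.4894 px tall.
Leftover height: 4100 − 2791.4894 = 1308.5106 px.
Bar area = 1308.5106 × 6560 ≈ 8583830 px.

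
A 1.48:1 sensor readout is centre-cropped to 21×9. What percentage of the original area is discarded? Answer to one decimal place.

21×9 is wider than 1.48:1, so the crop keeps the full width and trims the height.
(1.480)/(2.333) ≈ 0.634 of the area survives, leaving 36.57% discarded.

36.6%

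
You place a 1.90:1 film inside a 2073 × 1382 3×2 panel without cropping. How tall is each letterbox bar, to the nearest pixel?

145 px

1.90:1 (1.900) > 3×2 (1.500), so the film fills the width.
The film is 2073 / 1.900 ≈ 1091.05 px tall.
Leftover height: 1382 − 1091.05 = 290.95 px → 145.47 each side.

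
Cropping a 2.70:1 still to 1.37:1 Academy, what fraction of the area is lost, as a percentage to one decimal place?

49.3%

1.37:1 Academy is narrower than 2.70:1, so the crop keeps the full height and trims the width.
(1.370)/(2.700) ≈ 0.507 of the area survives, leaving 49.26% discarded.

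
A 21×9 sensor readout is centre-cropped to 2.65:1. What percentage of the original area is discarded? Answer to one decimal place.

2.65:1 is wider than 21×9, so the crop keeps the full width and trims the height.
Area ratio = (2.333)/(2.650) = 88.05%; the remaining 11.95% is cropped out.

11.9%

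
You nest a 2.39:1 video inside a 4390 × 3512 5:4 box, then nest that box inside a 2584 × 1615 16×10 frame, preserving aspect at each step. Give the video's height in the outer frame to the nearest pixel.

845 px

First fit — 2.39:1 into 4390×3512 spans the width: 4390.00 × 1836.82.
5:4 in 2584×1615: fills the height, so the intermediate becomes 2018.75 × 1615.00 — a scale of ×0.4599.
The video scales with it: height 1836.82 × 0.4599 ≈ 844.67.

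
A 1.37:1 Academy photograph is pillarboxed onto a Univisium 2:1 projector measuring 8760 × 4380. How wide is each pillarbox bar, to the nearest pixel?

1380 px

1.37:1 Academy (1.370) < Univisium 2:1 (2.000), so the photograph fills the height.
Content width = 4380 × 1.370 ≈ 6000.60 px.
8760 − 6000.60 = 2759.40 px of bars (1379.70 each).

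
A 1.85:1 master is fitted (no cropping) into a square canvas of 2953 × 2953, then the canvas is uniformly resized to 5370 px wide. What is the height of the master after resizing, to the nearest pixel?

2903 px

At 2953×2953 the master is width-limited, so height = 2953 / 1.850 ≈ 1596.22 px.
Resizing to 5370 px wide multiplies everything by 1.8185: 1596.22 → 2902.70 px.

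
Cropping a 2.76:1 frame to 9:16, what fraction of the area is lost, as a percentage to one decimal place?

79.6%

Going from 2.76:1 to 9:16 means cutting width while keeping height.
Area ratio = (0.562)/(2.760) = 20.38%; the remaining 79.62% is cropped out.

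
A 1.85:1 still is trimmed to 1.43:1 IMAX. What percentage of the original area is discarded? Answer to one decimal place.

22.7%

Going from 1.85:1 to 1.43:1 IMAX means cutting width while keeping height.
Area ratio = (1.430)/(1.850) = 77.30%; the remaining 22.70% is cropped out.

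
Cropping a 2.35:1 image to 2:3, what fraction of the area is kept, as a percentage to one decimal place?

28.4%

2:3 is narrower than 2.35:1, so the crop keeps the full height and trims the width.
Area ratio = (0.667)/(2.350) = 28.37% retained.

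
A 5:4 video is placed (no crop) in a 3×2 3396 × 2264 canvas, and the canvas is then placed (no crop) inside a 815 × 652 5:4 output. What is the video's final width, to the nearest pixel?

Inside the 3396×2264 canvas the video is height-limited at 2830.00 × 2264.00.
The 3×2 canvas is width-limited in 815×652, giving 815.00 × 543.33; scale factor 0.2400.
The video scales with it: width 2830.00 × 0.2400 ≈ 679.17.

679 px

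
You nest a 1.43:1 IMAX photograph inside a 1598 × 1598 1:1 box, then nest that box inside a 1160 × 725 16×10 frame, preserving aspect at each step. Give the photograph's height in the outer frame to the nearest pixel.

507 px

1.43:1 IMAX in 1598×1598: fills the width, so the photograph is 1598.00 × 1117.48.
The 1:1 canvas is height-limited in 1160×725, giving 725.00 × 725.00; scale factor 0.4537.
So the photograph's height is 1117.48 × 0.4537 ≈ 506.99.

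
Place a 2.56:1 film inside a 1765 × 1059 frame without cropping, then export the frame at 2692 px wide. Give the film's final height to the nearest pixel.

Fitted into 1765×1059, the film spans the width; its height is 1765 / 2.560 ≈ 689.45 px.
Scaling 1765 → 2692 is ×1.5252, so the height becomes 689.45 × 1.5252 ≈ 1051.56 px.

1052 px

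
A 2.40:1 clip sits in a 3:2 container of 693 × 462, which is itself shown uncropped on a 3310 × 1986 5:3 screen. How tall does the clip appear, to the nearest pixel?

2.40:1 in 693×462: fills the width, so the clip is 693.00 × 288.75.
Second fit — the 3:2 canvas into 3310×1986 spans the height: 2979.00 × 1986.00 (×4.2987 from 693×462).
The clip scales with it: height 288.75 × 4.2987 ≈ 1241.25.

1241 px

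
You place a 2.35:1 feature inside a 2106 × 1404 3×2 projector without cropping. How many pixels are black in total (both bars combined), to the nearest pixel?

Since 2.350 > 1.500, the feature is width-limited.
The feature is 2106 / 2.350 ≈ 896.1702 px tall.
Black = 1404 − 896.1702 = 507.8298 px.
That's 507.8298 × 2106 ≈ 1069490 black pixels.

1069490 pixels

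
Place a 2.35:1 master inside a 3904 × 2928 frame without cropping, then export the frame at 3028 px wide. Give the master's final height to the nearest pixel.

Fitted into 3904×2928, the master spans the width; its height is 3904 / 2.350 ≈ 1661.28 px.
Scaling 3904 → 3028 is ×0.7756, so the height becomes 1661.28 × 0.7756 ≈ 1288.51 px.

1289 px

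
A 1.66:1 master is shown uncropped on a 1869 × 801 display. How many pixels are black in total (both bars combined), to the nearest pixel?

1.66:1 (1.660) < 21×9 (2.333), so the master fills the height.
Content width = 801 × 1.660 ≈ 1329.6600 px.
1869 − 1329.6600 = 539.3400 px of bars.
Bar area = 539.3400 × 801 ≈ 432011 px.

432011 pixels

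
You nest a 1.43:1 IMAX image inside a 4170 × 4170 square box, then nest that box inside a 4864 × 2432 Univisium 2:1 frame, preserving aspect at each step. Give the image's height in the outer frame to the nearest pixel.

1.43:1 IMAX in 4170×4170: fills the width, so the image is 4170.00 × 2916.08.
square in 4864×2432: fills the height, so the intermediate becomes 2432.00 × 2432.00 — a scale of ×0.5832.
The image scales with it: height 2916.08 × 0.5832 ≈ 1700.70.

1701 px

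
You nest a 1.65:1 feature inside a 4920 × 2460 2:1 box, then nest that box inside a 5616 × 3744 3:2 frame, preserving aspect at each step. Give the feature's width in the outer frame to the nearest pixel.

4633 px

Inside the 4920×2460 canvas the feature is height-limited at 4059.00 × 2460.00.
2:1 in 5616×3744: fills the width, so the intermediate becomes 5616.00 × 2808.00 — a scale of ×1.1415.
Applying the same ×1.1415: 4059.00 → 4633.20.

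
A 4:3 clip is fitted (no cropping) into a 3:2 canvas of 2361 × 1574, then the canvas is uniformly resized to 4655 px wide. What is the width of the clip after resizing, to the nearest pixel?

4138 px

At 2361×1574 the clip is height-limited, so width = 1574 × 4/3 ≈ 2098.67 px.
Resizing to 4655 px wide multiplies everything by 1.9716: 2098.67 → 4137.78 px.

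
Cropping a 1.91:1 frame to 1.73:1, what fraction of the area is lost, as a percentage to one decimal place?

9.4%

The height stays; only width is cut (since 1.73:1 is narrower than 1.91:1).
Fraction kept = (1.730)/(1.910) ≈ 90.58%, so 9.42% is lost.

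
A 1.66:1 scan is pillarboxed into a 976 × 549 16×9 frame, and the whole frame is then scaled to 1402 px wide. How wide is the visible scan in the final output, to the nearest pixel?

Fitted into 976×549, the scan spans the height; its width is 549 × 1.660 ≈ 911.34 px.
Scaling 976 → 1402 is ×1.4365, so the width becomes 911.34 × 1.4365 ≈ 1309.12 px.

1309 px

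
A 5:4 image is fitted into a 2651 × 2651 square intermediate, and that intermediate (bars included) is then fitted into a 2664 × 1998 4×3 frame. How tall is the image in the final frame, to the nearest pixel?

Inside the 2651×2651 canvas the image is width-limited at 2651.00 × 2120.80.
The square canvas is height-limited in 2664×1998, giving 1998.00 × 1998.00; scale factor 0.7537.
So the image's height is 2120.80 × 0.7537 ≈ 1598.40.

1598 px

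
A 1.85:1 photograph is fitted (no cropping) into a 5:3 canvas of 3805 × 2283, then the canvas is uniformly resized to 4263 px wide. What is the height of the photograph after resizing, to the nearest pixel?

2304 px

At 3805×2283 the photograph is width-limited, so height = 3805 / 1.850 ≈ 2056.76 px.
Resizing to 4263 px wide multiplies everything by 1.1204: 2056.76 → 2304.32 px.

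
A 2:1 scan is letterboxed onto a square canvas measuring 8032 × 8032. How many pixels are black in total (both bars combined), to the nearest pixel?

32256512 pixels

Since 2.000 > 1.000, the scan is width-limited.
Content height = 8032 × 1/2 ≈ 4016.0000 px.
Black = 8032 − 4016.0000 = 4016.0000 px.
Across the 8032-px span: 4016.0000 × 8032 ≈ 32256512 px.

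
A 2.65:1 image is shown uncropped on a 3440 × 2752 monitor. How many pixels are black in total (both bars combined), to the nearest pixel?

2.65:1 (2.650) > 5:4 (1.250), so the image fills the width.
The image is 3440 / 2.650 ≈ 1298.1132 px tall.
Black = 2752 − 1298.1132 = 1453.8868 px.
That's 1453.8868 × 3440 ≈ 5001371 black pixels.

5001371 pixels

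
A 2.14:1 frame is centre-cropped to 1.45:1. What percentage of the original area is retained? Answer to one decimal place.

67.8%

Going from 2.14:1 to 1.45:1 means cutting width while keeping height.
(1.450)/(2.140) ≈ 0.678 of the area survives.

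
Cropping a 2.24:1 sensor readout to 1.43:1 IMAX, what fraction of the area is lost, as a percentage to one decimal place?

1.43:1 IMAX is narrower than 2.24:1, so the crop keeps the full height and trims the width.
(1.430)/(2.240) ≈ 0.638 of the area survives, leaving 36.16% discarded.

36.2%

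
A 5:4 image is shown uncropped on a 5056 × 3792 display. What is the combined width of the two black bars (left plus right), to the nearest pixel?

316 px

5:4 is narrower than 4×3, so it spans the full height.
That makes the image 4740.00 px wide (3792 × 5/4).
Black = 5056 − 4740.00 = 316.00 px.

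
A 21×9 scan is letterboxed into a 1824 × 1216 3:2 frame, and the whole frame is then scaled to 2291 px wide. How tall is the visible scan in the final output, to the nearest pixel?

982 px

Fitted into 1824×1216, the scan spans the width; its height is 1824 × 9/21 ≈ 781.71 px.
The frame scales by 2291/1824 = 1.2560; 781.71 × 1.2560 ≈ 981.86 px.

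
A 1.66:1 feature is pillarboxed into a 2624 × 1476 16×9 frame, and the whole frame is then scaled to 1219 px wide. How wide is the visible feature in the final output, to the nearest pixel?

1138 px

At 2624×1476 the feature is height-limited, so width = 1476 × 1.660 ≈ 2450.16 px.
The frame scales by 1219/2624 = 0.4646; 2450.16 × 0.4646 ≈ 1138.24 px.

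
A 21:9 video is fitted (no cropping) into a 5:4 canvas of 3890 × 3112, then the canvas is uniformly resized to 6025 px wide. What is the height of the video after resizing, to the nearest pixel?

2582 px

At 3890×3112 the video is width-limited, so height = 3890 × 9/21 ≈ 1667.14 px.
The frame scales by 6025/3890 = 1.5488; 1667.14 × 1.5488 ≈ 2582.14 px.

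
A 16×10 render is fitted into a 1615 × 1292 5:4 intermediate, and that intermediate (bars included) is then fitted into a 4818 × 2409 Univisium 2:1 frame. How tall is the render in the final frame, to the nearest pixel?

First fit — 16×10 into 1615×1292 spans the width: 1615.00 × 1009.38.
The 5:4 canvas is height-limited in 4818×2409, giving 3011.25 × 2409.00; scale factor 1.8646.
So the render's height is 1009.38 × 1.8646 ≈ 1882.03.

1882 px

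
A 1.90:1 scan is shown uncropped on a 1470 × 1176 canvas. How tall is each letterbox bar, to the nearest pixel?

1.90:1 (1.900) > 5:4 (1.250), so the scan fills the width.
That makes the image 773.68 px tall (1470 / 1.900).
Leftover height: 1176 − 773.68 = 402.32 px → 201.16 each side.

201 px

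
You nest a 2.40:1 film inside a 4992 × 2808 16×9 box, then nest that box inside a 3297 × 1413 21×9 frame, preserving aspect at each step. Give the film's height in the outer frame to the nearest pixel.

1047 px

First fit — 2.40:1 into 4992×2808 spans the width: 4992.00 × 2080.00.
The 16×9 canvas is height-limited in 3297×1413, giving 2512.00 × 1413.00; scale factor 0.5032.
The film scales with it: height 2080.00 × 0.5032 ≈ 1046.67.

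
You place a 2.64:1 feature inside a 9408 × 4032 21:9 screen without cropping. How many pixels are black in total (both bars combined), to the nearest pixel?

4406365 pixels

2.64:1 is wider than 21:9, so it spans the full width.
The feature is 9408 / 2.640 ≈ 3563.6364 px tall.
4032 − 3563.6364 = 468.3636 px of bars.
Across the 9408-px span: 468.3636 × 9408 ≈ 4406365 px.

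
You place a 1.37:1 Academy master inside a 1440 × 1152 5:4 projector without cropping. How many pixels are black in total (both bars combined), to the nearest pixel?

145303 pixels

1.37:1 Academy (1.370) > 5:4 (1.250), so the master fills the width.
That makes the image 1051.0949 px tall (1440 / 1.370).
Leftover height: 1152 − 1051.0949 = 100.9051 px.
Across the 1440-px span: 100.9051 × 1440 ≈ 145303 px.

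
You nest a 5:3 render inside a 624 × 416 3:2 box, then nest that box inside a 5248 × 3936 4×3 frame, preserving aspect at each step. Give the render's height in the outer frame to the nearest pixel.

3149 px

First fit — 5:3 into 624×416 spans the width: 624.00 × 374.40.
3:2 in 5248×3936: fills the width, so the intermediate becomes 5248.00 × 3498.67 — a scale of ×8.4103.
So the render's height is 374.40 × 8.4103 ≈ 3148.80.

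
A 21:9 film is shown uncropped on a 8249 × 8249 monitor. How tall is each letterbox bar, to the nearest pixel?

21:9 is wider than square, so it spans the full width.
The film is 8249 × 9/21 ≈ 3535.29 px tall.
Leftover height: 8249 − 3535.29 = 4713.71 px → 2356.86 each side.

2357 px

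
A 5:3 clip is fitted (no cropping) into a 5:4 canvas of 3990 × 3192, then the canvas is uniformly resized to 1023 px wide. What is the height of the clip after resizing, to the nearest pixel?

614 px

At 3990×3192 the clip is width-limited, so height = 3990 × 3/5 ≈ 2394.00 px.
Resizing to 1023 px wide multiplies everything by 0.2564: 2394.00 → 613.80 px.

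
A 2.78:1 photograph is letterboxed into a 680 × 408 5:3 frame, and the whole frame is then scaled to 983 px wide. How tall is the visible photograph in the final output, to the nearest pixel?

354 px

At 680×408 the photograph is width-limited, so height = 680 / 2.780 ≈ 244.60 px.
Resizing to 983 px wide multiplies everything by 1.4456: 244.60 → 353.60 px.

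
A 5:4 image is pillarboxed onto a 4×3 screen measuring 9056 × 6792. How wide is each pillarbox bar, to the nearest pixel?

5:4 is narrower than 4×3, so it spans the full height.
The image is 6792 × 5/4 ≈ 8490.00 px wide.
9056 − 8490.00 = 566.00 px of bars (283.00 each).

283 px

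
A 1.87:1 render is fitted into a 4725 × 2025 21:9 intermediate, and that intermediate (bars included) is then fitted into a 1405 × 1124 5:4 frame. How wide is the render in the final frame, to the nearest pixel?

1126 px

Inside the 4725×2025 canvas the render is height-limited at 3786.75 × 2025.00.
21:9 in 1405×1124: fills the width, so the intermediate becomes 1405.00 × 602.14 — a scale of ×0.2974.
So the render's width is 3786.75 × 0.2974 ≈ 1126.01.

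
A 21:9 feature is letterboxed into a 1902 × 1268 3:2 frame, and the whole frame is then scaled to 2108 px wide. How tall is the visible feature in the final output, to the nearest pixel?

903 px

In the 1902×1268 frame the feature fills the width: height = 1902 × 9/21 ≈ 815.14 px.
Resizing to 2108 px wide multiplies everything by 1.1083: 815.14 → 903.43 px.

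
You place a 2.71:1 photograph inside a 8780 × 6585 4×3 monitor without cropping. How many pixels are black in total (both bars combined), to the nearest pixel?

Since 2.710 > 1.333, the photograph is width-limited.
That makes the image 3239.8524 px tall (8780 / 2.710).
6585 − 3239.8524 = 3345.1476 px of bars.
That's 3345.1476 × 8780 ≈ 29370396 black pixels.

29370396 pixels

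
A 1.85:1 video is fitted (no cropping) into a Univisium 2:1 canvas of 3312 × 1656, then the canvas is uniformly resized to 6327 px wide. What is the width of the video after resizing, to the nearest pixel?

Fitted into 3312×1656, the video spans the height; its width is 1656 × 1.850 ≈ 3063.60 px.
Scaling 3312 → 6327 is ×1.9103, so the width becomes 3063.60 × 1.9103 ≈ 5852.48 px.

5852 px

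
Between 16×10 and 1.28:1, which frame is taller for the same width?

1.28:1

16×10 = 1.6 and 1.28; 1.6 > 1.28. The smaller width-to-height ratio is the taller frame.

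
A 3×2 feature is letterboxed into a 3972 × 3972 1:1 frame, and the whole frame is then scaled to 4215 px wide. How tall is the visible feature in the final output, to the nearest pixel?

2810 px

Fitted into 3972×3972, the feature spans the width; its height is 3972 × 2/3 ≈ 2648.00 px.
Resizing to 4215 px wide multiplies everything by 1.0612: 2648.00 → 2810.00 px.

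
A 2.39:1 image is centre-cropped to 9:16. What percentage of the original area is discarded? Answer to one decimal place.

9:16 is narrower than 2.39:1, so the crop keeps the full height and trims the width.
(0.562)/(2.390) ≈ 0.235 of the area survives, leaving 76.46% discarded.

76.5%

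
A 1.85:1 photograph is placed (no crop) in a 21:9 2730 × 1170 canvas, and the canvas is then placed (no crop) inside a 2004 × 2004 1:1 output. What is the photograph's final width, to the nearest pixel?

1.85:1 in 2730×1170: fills the height, so the photograph is 2164.50 × 1170.00.
Second fit — the 21:9 canvas into 2004×2004 spans the width: 2004.00 × 858.86 (×0.7341 from 2730×1170).
So the photograph's width is 2164.50 × 0.7341 ≈ 1588.89.

1589 px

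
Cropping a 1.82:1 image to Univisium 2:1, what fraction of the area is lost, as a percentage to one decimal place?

9.0%

The width stays; only height is cut (since Univisium 2:1 is wider than 1.82:1).
Fraction kept = (1.820)/(2.000) ≈ 91.00%, so 9.00% is lost.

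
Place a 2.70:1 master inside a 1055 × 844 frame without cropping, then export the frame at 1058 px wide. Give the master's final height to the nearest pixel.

Fitted into 1055×844, the master spans the width; its height is 1055 / 2.700 ≈ 390.74 px.
The frame scales by 1058/1055 = 1.0028; 390.74 × 1.0028 ≈ 391.85 px.

392 px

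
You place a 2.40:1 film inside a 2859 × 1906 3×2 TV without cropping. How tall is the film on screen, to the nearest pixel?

Since 2.400 > 1.500, the film is width-limited.
The film is 2859 / 2.400 ≈ 1191.25 px tall.

1191 px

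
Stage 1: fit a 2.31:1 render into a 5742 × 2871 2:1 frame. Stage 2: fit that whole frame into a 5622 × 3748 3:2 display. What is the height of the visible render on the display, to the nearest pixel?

2.31:1 in 5742×2871: fills the width, so the render is 5742.00 × 2485.71.
Second fit — the 2:1 canvas into 5622×3748 spans the width: 5622.00 × 2811.00 (×0.9791 from 5742×2871).
So the render's height is 2485.71 × 0.9791 ≈ 2433.77.

2434 px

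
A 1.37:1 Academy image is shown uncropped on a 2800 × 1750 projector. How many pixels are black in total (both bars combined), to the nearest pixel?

1.37:1 Academy is narrower than 16×10, so it spans the full height.
Content width = 1750 × 1.370 ≈ 2397.5000 px.
2800 − 2397.5000 = 402.5000 px of bars.
Across the 1750-px span: 402.5000 × 1750 ≈ 704375 px.

704375 pixels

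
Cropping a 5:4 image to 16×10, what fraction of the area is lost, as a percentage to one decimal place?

16×10 is wider than 5:4, so the crop keeps the full width and trims the height.
Fraction kept = (1.250)/(1.600) ≈ 78.12%, so 21.88% is lost.

21.9%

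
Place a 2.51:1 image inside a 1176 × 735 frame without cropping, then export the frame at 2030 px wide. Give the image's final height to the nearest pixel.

At 1176×735 the image is width-limited, so height = 1176 / 2.510 ≈ 468.53 px.
Scaling 1176 → 2030 is ×1.7262, so the height becomes 468.53 × 1.7262 ≈ 808.76 px.

809 px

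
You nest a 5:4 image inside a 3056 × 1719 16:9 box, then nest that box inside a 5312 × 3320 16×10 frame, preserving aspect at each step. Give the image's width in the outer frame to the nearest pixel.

3735 px

5:4 in 3056×1719: fills the height, so the image is 2148.75 × 1719.00.
Second fit — the 16:9 canvas into 5312×3320 spans the width: 5312.00 × 2988.00 (×1.7382 from 3056×1719).
Applying the same ×1.7382: 2148.75 → 3735.00.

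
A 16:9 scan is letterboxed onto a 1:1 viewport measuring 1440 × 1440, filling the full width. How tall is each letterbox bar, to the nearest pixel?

315 px

Content height = 1440 × 9/16 ≈ 810.00 px.
Black = 1440 − 810.00 = 630.00 px, or 315.00 per bar.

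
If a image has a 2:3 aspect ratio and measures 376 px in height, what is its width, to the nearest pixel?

At 2:3, 376 × 2/3 ≈ 250.67.

251 px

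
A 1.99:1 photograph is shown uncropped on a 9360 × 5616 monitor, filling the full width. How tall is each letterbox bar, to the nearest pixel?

The photograph is 9360 / 1.990 ≈ 4703.52 px tall.
5616 − 4703.52 = 912.48 px of bars (456.24 each).

456 px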